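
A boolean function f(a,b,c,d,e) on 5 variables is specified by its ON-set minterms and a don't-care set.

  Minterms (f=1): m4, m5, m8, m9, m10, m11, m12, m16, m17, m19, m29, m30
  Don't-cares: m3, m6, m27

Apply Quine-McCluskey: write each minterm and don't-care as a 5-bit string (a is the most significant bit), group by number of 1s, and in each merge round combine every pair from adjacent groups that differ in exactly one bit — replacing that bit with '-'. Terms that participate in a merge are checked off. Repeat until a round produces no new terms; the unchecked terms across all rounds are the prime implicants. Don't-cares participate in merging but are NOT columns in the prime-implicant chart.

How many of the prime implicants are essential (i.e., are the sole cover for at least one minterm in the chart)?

5

[col 0] 00011*, 00100*, 00101*, 00110*, 01000*, 01001*, 01010*, 01011*, 01100*, 10000*, 10001*, 10011*, 11011*, 11101, 11110
[col 1] -0011*, -1011*, 0-011*, 0-100, 001-0, 0010-, 01-00, 010-0*, 010-1*, 0100-*, 0101-*, 1-011*, 100-1, 1000-
[col 2] --011, 010--
Prime implicants: --011, 0-100, 001-0, 0010-, 01-00, 010--, 100-1, 1000-, 11101, 11110
PI chart (minterm → PIs covering it):
  4 | 0-100,001-0,0010-
  5 | 0010-  (sole → essential)
  8 | 01-00,010--
  9 | 010--  (sole → essential)
  10 | 010--  (sole → essential)
  11 | --011,010--
  12 | 0-100,01-00
  16 | 1000-  (sole → essential)
  17 | 100-1,1000-
  19 | --011,100-1
  29 | 11101  (sole → essential)
  30 | 11110  (sole → essential)
Essential prime implicants: 0010-, 010--, 1000-, 11101, 11110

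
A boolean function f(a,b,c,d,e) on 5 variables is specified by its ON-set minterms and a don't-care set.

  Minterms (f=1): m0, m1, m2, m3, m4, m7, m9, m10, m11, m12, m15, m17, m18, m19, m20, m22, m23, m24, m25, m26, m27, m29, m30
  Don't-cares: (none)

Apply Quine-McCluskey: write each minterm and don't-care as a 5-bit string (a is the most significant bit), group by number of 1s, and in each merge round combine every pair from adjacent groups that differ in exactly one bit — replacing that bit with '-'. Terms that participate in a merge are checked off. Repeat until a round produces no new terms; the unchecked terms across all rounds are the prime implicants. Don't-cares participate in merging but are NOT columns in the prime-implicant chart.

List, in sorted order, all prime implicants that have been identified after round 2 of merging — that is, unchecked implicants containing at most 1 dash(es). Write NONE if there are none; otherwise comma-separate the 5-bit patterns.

Round 0: 00000✓ 00001✓ 00010✓ 00011✓ 00100✓ 00111✓ 01001✓ 01010✓ 01011✓ 01100✓ 01111✓ 10001✓ 10010✓ 10011✓ 10100✓ 10110✓ 10111✓ 11000✓ 11001✓ 11010✓ 11011✓ 11101✓ 11110✓
Round 1: -0001✓ -0010✓ -0011✓ -0100 -0111✓ -1001✓ -1010✓ -1011✓ 0-001✓ 0-010✓ 0-011✓ 0-100 0-111✓ 00-00 00-11✓ 000-0✓ 000-1✓ 0000-✓ 0001-✓ 01-11✓ 010-1✓ 0101-✓ 1-001✓ 1-010✓ 1-011✓ 1-110✓ 10-10✓ 10-11✓ 100-1✓ 1001-✓ 101-0 1011-✓ 11-01 11-10✓ 110-0✓ 110-1✓ 1100-✓ 1101-✓
Round 2: --001✓ --010✓ --011✓ -0-11 -00-1✓ -001-✓ -10-1✓ -101-✓ 0--11 0-0-1✓ 0-01-✓ 000-- 1--10 1-0-1✓ 1-01-✓ 10-1- 110--
Round 3: --0-1 --01-
PIs = {--0-1, --01-, -0-11, -0100, 0--11, 0-100, 00-00, 000--, 1--10, 10-1-, 101-0, 11-01, 110--}

-0100, 0-100, 00-00, 101-0, 11-01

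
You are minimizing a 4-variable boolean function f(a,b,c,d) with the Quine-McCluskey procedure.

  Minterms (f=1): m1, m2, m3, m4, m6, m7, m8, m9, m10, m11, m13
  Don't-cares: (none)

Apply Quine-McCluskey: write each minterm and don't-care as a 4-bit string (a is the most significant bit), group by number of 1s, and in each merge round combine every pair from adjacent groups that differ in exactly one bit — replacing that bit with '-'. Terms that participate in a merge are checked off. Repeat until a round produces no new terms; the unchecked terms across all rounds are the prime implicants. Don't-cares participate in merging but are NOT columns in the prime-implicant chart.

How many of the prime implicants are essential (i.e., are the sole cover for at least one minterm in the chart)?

size-2^0 implicants → 0001(✓)  0010(✓)  0011(✓)  0100(✓)  0110(✓)  0111(✓)  1000(✓)  1001(✓)  1010(✓)  1011(✓)  1101(✓)
size-2^1 implicants → -001(✓)  -010(✓)  -011(✓)  0-10(✓)  0-11(✓)  00-1(✓)  001-(✓)  01-0  011-(✓)  1-01  10-0(✓)  10-1(✓)  100-(✓)  101-(✓)
size-2^2 implicants → -0-1  -01-  0-1-  10--
Unchecked terms (primes): -0-1, -01-, 0-1-, 01-0, 1-01, 10--
Minterm coverage:
  m1 ⊆ -0-1 [E]
  m2 ⊆ -01-,0-1-
  m3 ⊆ -0-1,-01-,0-1-
  m4 ⊆ 01-0 [E]
  m6 ⊆ 0-1-,01-0
  m7 ⊆ 0-1- [E]
  m8 ⊆ 10-- [E]
  m9 ⊆ -0-1,1-01,10--
  m10 ⊆ -01-,10--
  m11 ⊆ -0-1,-01-,10--
  m13 ⊆ 1-01 [E]
E = {-0-1, 0-1-, 01-0, 1-01, 10--}

5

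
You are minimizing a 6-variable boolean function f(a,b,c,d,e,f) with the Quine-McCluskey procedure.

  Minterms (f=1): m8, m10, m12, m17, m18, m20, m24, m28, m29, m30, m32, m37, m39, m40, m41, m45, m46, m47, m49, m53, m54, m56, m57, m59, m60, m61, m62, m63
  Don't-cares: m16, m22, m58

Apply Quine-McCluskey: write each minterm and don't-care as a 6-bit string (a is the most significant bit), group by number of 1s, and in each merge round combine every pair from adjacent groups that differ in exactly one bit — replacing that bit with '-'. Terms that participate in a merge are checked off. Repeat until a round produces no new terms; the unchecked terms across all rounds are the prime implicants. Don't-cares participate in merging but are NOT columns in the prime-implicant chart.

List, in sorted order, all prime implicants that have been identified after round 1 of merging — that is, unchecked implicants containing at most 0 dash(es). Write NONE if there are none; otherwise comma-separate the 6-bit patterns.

size-2^0 implicants → 001000(✓)  001010(✓)  001100(✓)  010000(✓)  010001(✓)  010010(✓)  010100(✓)  010110(✓)  011000(✓)  011100(✓)  011101(✓)  011110(✓)  100000(✓)  100101(✓)  100111(✓)  101000(✓)  101001(✓)  101101(✓)  101110(✓)  101111(✓)  110001(✓)  110101(✓)  110110(✓)  111000(✓)  111001(✓)  111010(✓)  111011(✓)  111100(✓)  111101(✓)  111110(✓)  111111(✓)
size-2^1 implicants → -01000(✓)  -10001  -10110(✓)  -11000(✓)  -11100(✓)  -11101(✓)  -11110(✓)  0-1000(✓)  0-1100(✓)  001-00(✓)  0010-0  01-000(✓)  01-100(✓)  01-110(✓)  010-00(✓)  010-10(✓)  0100-0(✓)  01000-  0101-0(✓)  011-00(✓)  0111-0(✓)  01110-(✓)  1-0101(✓)  1-1000(✓)  1-1001(✓)  1-1101(✓)  1-1110(✓)  1-1111(✓)  10-000  10-101(✓)  10-111(✓)  1001-1(✓)  101-01(✓)  10100-(✓)  1011-1(✓)  10111-(✓)  11-001(✓)  11-101(✓)  11-110(✓)  110-01(✓)  111-00(✓)  111-01(✓)  111-10(✓)  111-11(✓)  1110-0(✓)  1110-1(✓)  11100-(✓)  11101-(✓)  1111-0(✓)  1111-1(✓)  11110-(✓)  11111-(✓)
size-2^2 implicants → --1000  -1-110  -11-00  -111-0  -1110-  0-1-00  01--00  01-1-0  010--0  1--101  1-1-01  1-100-  1-11-1  1-111-  10-1-1  11--01  111--0(✓)  111--1(✓)  111-0-(✓)  111-1-(✓)  1110--(✓)  1111--(✓)
size-2^3 implicants → 111---
Unchecked terms (primes): --1000, -1-110, -10001, -11-00, -111-0, -1110-, 0-1-00, 0010-0, 01--00, 01-1-0, 010--0, 01000-, 1--101, 1-1-01, 1-100-, 1-11-1, 1-111-, 10-000, 10-1-1, 11--01, 111---

NONE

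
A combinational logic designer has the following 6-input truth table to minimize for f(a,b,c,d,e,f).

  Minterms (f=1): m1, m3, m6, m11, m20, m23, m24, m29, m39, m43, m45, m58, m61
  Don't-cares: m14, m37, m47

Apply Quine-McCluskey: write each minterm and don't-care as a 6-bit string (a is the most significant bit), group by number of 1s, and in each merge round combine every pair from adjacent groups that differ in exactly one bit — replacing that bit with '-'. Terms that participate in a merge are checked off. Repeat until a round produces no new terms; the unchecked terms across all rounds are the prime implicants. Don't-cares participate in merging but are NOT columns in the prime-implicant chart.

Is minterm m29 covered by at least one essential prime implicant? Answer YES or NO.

YES

size-2^0 implicants → 000001(✓)  000011(✓)  000110(✓)  001011(✓)  001110(✓)  010100  010111  011000  011101(✓)  100101(✓)  100111(✓)  101011(✓)  101101(✓)  101111(✓)  111010  111101(✓)
size-2^1 implicants → -01011  -11101  00-011  00-110  0000-1  1-1101  10-101(✓)  10-111(✓)  1001-1(✓)  101-11  1011-1(✓)
size-2^2 implicants → 10-1-1
Unchecked terms (primes): -01011, -11101, 00-011, 00-110, 0000-1, 010100, 010111, 011000, 1-1101, 10-1-1, 101-11, 111010
Minterm coverage:
  m1 ⊆ 0000-1 [E]
  m3 ⊆ 00-011,0000-1
  m6 ⊆ 00-110 [E]
  m11 ⊆ -01011,00-011
  m20 ⊆ 010100 [E]
  m23 ⊆ 010111 [E]
  m24 ⊆ 011000 [E]
  m29 ⊆ -11101 [E]
  m39 ⊆ 10-1-1 [E]
  m43 ⊆ -01011,101-11
  m45 ⊆ 1-1101,10-1-1
  m58 ⊆ 111010 [E]
  m61 ⊆ -11101,1-1101
E = {-11101, 00-110, 0000-1, 010100, 010111, 011000, 10-1-1, 111010}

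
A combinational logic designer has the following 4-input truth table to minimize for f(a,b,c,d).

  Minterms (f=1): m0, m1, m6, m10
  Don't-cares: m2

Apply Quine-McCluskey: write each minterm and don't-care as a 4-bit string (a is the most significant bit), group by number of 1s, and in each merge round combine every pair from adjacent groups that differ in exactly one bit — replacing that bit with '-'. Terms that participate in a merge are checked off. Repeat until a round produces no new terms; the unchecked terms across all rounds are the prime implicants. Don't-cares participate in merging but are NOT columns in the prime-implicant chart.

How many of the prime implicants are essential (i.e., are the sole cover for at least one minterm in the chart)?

size-2^0 implicants → 0000(✓)  0001(✓)  0010(✓)  0110(✓)  1010(✓)
size-2^1 implicants → -010  0-10  00-0  000-
Unchecked terms (primes): -010, 0-10, 00-0, 000-
Minterm coverage:
  m0 ⊆ 00-0,000-
  m1 ⊆ 000- [E]
  m6 ⊆ 0-10 [E]
  m10 ⊆ -010 [E]
E = {-010, 0-10, 000-}

3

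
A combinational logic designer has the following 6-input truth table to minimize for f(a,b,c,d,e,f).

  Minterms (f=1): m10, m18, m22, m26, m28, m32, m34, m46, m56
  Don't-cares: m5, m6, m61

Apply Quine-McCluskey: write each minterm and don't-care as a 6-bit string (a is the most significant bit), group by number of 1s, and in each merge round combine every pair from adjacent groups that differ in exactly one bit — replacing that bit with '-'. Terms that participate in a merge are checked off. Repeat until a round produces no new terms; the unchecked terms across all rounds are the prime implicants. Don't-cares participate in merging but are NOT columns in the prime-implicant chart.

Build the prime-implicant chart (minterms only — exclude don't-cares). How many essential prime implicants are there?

[col 0] 000101, 000110*, 001010*, 010010*, 010110*, 011010*, 011100, 100000*, 100010*, 101110, 111000, 111101
[col 1] 0-0110, 0-1010, 01-010, 010-10, 1000-0
Prime implicants: 0-0110, 0-1010, 000101, 01-010, 010-10, 011100, 1000-0, 101110, 111000, 111101
PI chart (minterm → PIs covering it):
  10 | 0-1010  (sole → essential)
  18 | 01-010,010-10
  22 | 0-0110,010-10
  26 | 0-1010,01-010
  28 | 011100  (sole → essential)
  32 | 1000-0  (sole → essential)
  34 | 1000-0  (sole → essential)
  46 | 101110  (sole → essential)
  56 | 111000  (sole → essential)
Essential prime implicants: 0-1010, 011100, 1000-0, 101110, 111000

5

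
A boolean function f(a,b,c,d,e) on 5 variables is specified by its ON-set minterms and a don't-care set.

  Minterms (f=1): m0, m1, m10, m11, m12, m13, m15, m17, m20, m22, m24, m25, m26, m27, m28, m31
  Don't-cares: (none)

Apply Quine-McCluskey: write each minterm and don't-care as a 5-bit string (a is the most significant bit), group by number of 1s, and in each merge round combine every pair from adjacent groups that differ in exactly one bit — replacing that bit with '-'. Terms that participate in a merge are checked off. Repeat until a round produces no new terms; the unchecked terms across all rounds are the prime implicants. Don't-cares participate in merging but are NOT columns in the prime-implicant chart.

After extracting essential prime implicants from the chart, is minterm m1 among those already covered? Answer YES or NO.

YES

[col 0] 00000*, 00001*, 01010*, 01011*, 01100*, 01101*, 01111*, 10001*, 10100*, 10110*, 11000*, 11001*, 11010*, 11011*, 11100*, 11111*
[col 1] -0001, -1010*, -1011*, -1100, -1111*, 0000-, 01-11*, 0101-*, 011-1, 0110-, 1-001, 1-100, 101-0, 11-00, 11-11*, 110-0*, 110-1*, 1100-*, 1101-*
[col 2] -1-11, -101-, 110--
Prime implicants: -0001, -1-11, -101-, -1100, 0000-, 011-1, 0110-, 1-001, 1-100, 101-0, 11-00, 110--
PI chart (minterm → PIs covering it):
  0 | 0000-  (sole → essential)
  1 | -0001,0000-
  10 | -101-  (sole → essential)
  11 | -1-11,-101-
  12 | -1100,0110-
  13 | 011-1,0110-
  15 | -1-11,011-1
  17 | -0001,1-001
  20 | 1-100,101-0
  22 | 101-0  (sole → essential)
  24 | 11-00,110--
  25 | 1-001,110--
  26 | -101-,110--
  27 | -1-11,-101-,110--
  28 | -1100,1-100,11-00
  31 | -1-11  (sole → essential)
Essential prime implicants: -1-11, -101-, 0000-, 101-0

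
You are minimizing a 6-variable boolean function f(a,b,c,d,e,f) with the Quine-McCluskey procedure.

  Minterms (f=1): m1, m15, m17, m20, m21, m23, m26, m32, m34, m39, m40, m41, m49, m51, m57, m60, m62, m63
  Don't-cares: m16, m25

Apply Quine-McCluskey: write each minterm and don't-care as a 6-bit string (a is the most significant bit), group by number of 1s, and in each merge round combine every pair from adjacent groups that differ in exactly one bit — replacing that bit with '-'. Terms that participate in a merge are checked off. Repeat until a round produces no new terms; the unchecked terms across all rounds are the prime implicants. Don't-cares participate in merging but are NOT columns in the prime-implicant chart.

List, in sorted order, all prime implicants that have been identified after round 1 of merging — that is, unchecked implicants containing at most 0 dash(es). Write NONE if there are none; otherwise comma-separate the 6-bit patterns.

001111, 011010, 100111

Round 0: 000001✓ 001111 010000✓ 010001✓ 010100✓ 010101✓ 010111✓ 011001✓ 011010 100000✓ 100010✓ 100111 101000✓ 101001✓ 110001✓ 110011✓ 111001✓ 111100✓ 111110✓ 111111✓
Round 1: -10001✓ -11001✓ 0-0001 01-001✓ 010-00✓ 010-01✓ 01000-✓ 0101-1 01010-✓ 1-1001 10-000 1000-0 10100- 11-001✓ 1100-1 1111-0 11111-
Round 2: -1-001 010-0-
PIs = {-1-001, 0-0001, 001111, 010-0-, 0101-1, 011010, 1-1001, 10-000, 1000-0, 100111, 10100-, 1100-1, 1111-0, 11111-}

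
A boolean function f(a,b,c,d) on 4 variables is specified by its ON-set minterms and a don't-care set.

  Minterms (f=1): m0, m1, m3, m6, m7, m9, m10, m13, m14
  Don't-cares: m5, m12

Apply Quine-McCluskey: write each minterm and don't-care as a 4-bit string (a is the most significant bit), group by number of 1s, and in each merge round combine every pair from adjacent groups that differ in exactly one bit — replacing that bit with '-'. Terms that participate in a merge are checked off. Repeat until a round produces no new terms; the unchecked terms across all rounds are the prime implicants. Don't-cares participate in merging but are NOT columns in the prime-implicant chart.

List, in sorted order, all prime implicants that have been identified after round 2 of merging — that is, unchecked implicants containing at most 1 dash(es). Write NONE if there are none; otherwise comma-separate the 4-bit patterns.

Round 0: 0000✓ 0001✓ 0011✓ 0101✓ 0110✓ 0111✓ 1001✓ 1010✓ 1100✓ 1101✓ 1110✓
Round 1: -001✓ -101✓ -110 0-01✓ 0-11✓ 00-1✓ 000- 01-1✓ 011- 1-01✓ 1-10 11-0 110-
Round 2: --01 0--1
PIs = {--01, -110, 0--1, 000-, 011-, 1-10, 11-0, 110-}

-110, 000-, 011-, 1-10, 11-0, 110-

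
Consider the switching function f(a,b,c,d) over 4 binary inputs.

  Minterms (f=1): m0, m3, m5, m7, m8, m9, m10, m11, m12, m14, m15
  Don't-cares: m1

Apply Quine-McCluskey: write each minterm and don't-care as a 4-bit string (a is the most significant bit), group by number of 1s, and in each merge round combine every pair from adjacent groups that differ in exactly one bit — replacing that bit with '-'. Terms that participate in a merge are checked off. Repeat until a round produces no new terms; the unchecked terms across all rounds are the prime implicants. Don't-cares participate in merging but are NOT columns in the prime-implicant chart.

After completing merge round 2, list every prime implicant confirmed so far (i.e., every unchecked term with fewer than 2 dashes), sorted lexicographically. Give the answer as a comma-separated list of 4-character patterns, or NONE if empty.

NONE

[col 0] 0000*, 0001*, 0011*, 0101*, 0111*, 1000*, 1001*, 1010*, 1011*, 1100*, 1110*, 1111*
[col 1] -000*, -001*, -011*, -111*, 0-01*, 0-11*, 00-1*, 000-*, 01-1*, 1-00*, 1-10*, 1-11*, 10-0*, 10-1*, 100-*, 101-*, 11-0*, 111-*
[col 2] --11, -0-1, -00-, 0--1, 1--0, 1-1-, 10--
Prime implicants: --11, -0-1, -00-, 0--1, 1--0, 1-1-, 10--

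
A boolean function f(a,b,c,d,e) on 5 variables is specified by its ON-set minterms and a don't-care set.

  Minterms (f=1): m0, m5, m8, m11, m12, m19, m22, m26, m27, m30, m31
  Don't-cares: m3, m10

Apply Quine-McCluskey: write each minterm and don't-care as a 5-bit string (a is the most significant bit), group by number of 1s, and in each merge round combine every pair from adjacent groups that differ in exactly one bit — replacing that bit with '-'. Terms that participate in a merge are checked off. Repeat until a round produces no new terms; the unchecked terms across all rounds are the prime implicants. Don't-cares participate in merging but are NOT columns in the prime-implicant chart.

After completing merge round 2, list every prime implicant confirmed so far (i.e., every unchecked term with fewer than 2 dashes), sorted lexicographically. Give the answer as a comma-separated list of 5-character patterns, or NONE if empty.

size-2^0 implicants → 00000(✓)  00011(✓)  00101  01000(✓)  01010(✓)  01011(✓)  01100(✓)  10011(✓)  10110(✓)  11010(✓)  11011(✓)  11110(✓)  11111(✓)
size-2^1 implicants → -0011(✓)  -1010(✓)  -1011(✓)  0-000  0-011(✓)  01-00  010-0  0101-(✓)  1-011(✓)  1-110  11-10(✓)  11-11(✓)  1101-(✓)  1111-(✓)
size-2^2 implicants → --011  -101-  11-1-
Unchecked terms (primes): --011, -101-, 0-000, 00101, 01-00, 010-0, 1-110, 11-1-

0-000, 00101, 01-00, 010-0, 1-110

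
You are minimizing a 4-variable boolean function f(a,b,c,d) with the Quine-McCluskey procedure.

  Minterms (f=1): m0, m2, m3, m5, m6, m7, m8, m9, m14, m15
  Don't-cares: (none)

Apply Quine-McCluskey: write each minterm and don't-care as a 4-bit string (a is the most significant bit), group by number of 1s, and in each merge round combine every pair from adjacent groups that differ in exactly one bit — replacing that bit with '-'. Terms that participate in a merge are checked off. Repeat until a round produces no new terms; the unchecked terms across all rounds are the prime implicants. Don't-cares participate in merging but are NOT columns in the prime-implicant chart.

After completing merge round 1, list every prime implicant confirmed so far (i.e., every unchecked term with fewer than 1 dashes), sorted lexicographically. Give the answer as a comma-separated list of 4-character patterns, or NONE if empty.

NONE

Round 0: 0000✓ 0010✓ 0011✓ 0101✓ 0110✓ 0111✓ 1000✓ 1001✓ 1110✓ 1111✓
Round 1: -000 -110✓ -111✓ 0-10✓ 0-11✓ 00-0 001-✓ 01-1 011-✓ 100- 111-✓
Round 2: -11- 0-1-
PIs = {-000, -11-, 0-1-, 00-0, 01-1, 100-}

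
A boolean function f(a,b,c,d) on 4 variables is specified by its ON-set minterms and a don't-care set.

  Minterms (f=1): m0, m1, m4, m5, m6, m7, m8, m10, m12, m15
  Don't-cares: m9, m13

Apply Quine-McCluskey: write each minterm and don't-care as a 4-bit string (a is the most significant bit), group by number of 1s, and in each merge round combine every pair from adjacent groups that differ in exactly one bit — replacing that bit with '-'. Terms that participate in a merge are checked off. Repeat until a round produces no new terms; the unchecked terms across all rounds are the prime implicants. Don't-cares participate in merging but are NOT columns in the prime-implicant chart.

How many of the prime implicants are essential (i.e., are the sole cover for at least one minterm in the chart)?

Round 0: 0000✓ 0001✓ 0100✓ 0101✓ 0110✓ 0111✓ 1000✓ 1001✓ 1010✓ 1100✓ 1101✓ 1111✓
Round 1: -000✓ -001✓ -100✓ -101✓ -111✓ 0-00✓ 0-01✓ 000-✓ 01-0✓ 01-1✓ 010-✓ 011-✓ 1-00✓ 1-01✓ 10-0 100-✓ 11-1✓ 110-✓
Round 2: --00✓ --01✓ -00-✓ -1-1 -10-✓ 0-0-✓ 01-- 1-0-✓
Round 3: --0-
PIs = {--0-, -1-1, 01--, 10-0}
Coverage chart:
  m0: --0- ←essential
  m1: --0- ←essential
  m4: --0-,01--
  m5: --0-,-1-1,01--
  m6: 01-- ←essential
  m7: -1-1,01--
  m8: --0-,10-0
  m10: 10-0 ←essential
  m12: --0- ←essential
  m15: -1-1 ←essential
Essential: --0-, -1-1, 01--, 10-0

4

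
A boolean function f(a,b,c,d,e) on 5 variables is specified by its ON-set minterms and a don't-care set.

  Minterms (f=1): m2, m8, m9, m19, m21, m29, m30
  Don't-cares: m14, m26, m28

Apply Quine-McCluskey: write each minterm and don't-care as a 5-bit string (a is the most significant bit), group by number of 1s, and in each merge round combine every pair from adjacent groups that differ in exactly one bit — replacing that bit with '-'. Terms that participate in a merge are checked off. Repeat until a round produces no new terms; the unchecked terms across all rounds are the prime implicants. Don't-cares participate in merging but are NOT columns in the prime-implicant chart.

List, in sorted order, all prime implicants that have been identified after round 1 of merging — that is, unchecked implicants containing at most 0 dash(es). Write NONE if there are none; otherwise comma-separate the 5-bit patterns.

Round 0: 00010 01000✓ 01001✓ 01110✓ 10011 10101✓ 11010✓ 11100✓ 11101✓ 11110✓
Round 1: -1110 0100- 1-101 11-10 111-0 1110-
PIs = {-1110, 00010, 0100-, 1-101, 10011, 11-10, 111-0, 1110-}

00010, 10011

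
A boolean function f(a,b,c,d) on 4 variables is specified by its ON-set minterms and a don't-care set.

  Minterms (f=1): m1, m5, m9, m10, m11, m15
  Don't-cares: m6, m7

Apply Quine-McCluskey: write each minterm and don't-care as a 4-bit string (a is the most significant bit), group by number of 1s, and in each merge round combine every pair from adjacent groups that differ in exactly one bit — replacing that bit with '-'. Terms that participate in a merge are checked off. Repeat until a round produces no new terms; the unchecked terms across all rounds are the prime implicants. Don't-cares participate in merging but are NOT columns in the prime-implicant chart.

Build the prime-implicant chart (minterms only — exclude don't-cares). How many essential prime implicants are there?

size-2^0 implicants → 0001(✓)  0101(✓)  0110(✓)  0111(✓)  1001(✓)  1010(✓)  1011(✓)  1111(✓)
size-2^1 implicants → -001  -111  0-01  01-1  011-  1-11  10-1  101-
Unchecked terms (primes): -001, -111, 0-01, 01-1, 011-, 1-11, 10-1, 101-
Minterm coverage:
  m1 ⊆ -001,0-01
  m5 ⊆ 0-01,01-1
  m9 ⊆ -001,10-1
  m10 ⊆ 101- [E]
  m11 ⊆ 1-11,10-1,101-
  m15 ⊆ -111,1-11
E = {101-}

1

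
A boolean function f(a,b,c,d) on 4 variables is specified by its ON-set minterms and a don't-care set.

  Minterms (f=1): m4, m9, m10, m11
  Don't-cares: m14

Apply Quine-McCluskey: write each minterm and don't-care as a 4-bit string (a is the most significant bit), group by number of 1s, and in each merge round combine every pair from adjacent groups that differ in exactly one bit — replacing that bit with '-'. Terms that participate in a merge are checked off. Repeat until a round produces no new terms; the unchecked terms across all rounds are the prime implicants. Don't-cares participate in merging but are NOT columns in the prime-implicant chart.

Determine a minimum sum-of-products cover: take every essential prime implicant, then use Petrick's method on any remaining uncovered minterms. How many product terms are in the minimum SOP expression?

3

Round 0: 0100 1001✓ 1010✓ 1011✓ 1110✓
Round 1: 1-10 10-1 101-
PIs = {0100, 1-10, 10-1, 101-}
Coverage chart:
  m4: 0100 ←essential
  m9: 10-1 ←essential
  m10: 1-10,101-
  m11: 10-1,101-
Essential: 0100, 10-1
Petrick residual → 1-10
Min cover (3 terms): a'bc'd' + acd' + ab'd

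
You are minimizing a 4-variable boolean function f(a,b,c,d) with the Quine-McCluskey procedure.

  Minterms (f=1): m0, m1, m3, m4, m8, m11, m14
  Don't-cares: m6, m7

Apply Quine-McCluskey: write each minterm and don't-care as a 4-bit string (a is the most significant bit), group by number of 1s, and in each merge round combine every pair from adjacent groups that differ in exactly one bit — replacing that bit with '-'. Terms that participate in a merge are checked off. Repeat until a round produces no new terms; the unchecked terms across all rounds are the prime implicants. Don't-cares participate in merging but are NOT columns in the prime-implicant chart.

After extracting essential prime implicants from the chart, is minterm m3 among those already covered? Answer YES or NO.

[col 0] 0000*, 0001*, 0011*, 0100*, 0110*, 0111*, 1000*, 1011*, 1110*
[col 1] -000, -011, -110, 0-00, 0-11, 00-1, 000-, 01-0, 011-
Prime implicants: -000, -011, -110, 0-00, 0-11, 00-1, 000-, 01-0, 011-
PI chart (minterm → PIs covering it):
  0 | -000,0-00,000-
  1 | 00-1,000-
  3 | -011,0-11,00-1
  4 | 0-00,01-0
  8 | -000  (sole → essential)
  11 | -011  (sole → essential)
  14 | -110  (sole → essential)
Essential prime implicants: -000, -011, -110

YES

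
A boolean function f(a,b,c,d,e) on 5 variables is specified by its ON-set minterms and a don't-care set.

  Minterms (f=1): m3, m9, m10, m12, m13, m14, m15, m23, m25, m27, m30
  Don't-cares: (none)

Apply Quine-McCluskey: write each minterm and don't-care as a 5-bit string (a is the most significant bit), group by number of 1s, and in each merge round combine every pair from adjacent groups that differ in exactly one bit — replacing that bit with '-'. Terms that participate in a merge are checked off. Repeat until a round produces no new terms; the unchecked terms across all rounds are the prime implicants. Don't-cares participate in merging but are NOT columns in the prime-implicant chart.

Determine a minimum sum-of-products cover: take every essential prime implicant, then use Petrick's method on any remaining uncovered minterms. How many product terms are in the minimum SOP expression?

7

[col 0] 00011, 01001*, 01010*, 01100*, 01101*, 01110*, 01111*, 10111, 11001*, 11011*, 11110*
[col 1] -1001, -1110, 01-01, 01-10, 011-0*, 011-1*, 0110-*, 0111-*, 110-1
[col 2] 011--
Prime implicants: -1001, -1110, 00011, 01-01, 01-10, 011--, 10111, 110-1
PI chart (minterm → PIs covering it):
  3 | 00011  (sole → essential)
  9 | -1001,01-01
  10 | 01-10  (sole → essential)
  12 | 011--  (sole → essential)
  13 | 01-01,011--
  14 | -1110,01-10,011--
  15 | 011--  (sole → essential)
  23 | 10111  (sole → essential)
  25 | -1001,110-1
  27 | 110-1  (sole → essential)
  30 | -1110  (sole → essential)
Essential prime implicants: -1110, 00011, 01-10, 011--, 10111, 110-1
Petrick residual → -1001
Minimum SOP uses 7 PIs: bc'd'e + bcde' + a'b'c'de + a'bde' + a'bc + ab'cde + abc'e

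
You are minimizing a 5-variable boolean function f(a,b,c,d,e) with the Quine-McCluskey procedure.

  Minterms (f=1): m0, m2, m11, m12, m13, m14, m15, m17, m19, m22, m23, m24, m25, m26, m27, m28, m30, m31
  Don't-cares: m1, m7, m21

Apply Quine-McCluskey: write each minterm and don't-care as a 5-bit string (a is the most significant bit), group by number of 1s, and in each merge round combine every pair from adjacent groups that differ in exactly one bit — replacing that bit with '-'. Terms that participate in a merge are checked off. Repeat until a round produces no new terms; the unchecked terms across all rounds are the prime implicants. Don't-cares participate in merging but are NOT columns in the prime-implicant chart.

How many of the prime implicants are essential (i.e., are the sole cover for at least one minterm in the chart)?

[col 0] 00000*, 00001*, 00010*, 00111*, 01011*, 01100*, 01101*, 01110*, 01111*, 10001*, 10011*, 10101*, 10110*, 10111*, 11000*, 11001*, 11010*, 11011*, 11100*, 11110*, 11111*
[col 1] -0001, -0111*, -1011*, -1100*, -1110*, -1111*, 0-111*, 000-0, 0000-, 01-11*, 011-0*, 011-1*, 0110-*, 0111-*, 1-001*, 1-011*, 1-110*, 1-111*, 10-01*, 10-11*, 100-1*, 101-1*, 1011-*, 11-00*, 11-10*, 11-11*, 110-0*, 110-1*, 1100-*, 1101-*, 111-0*, 1111-*
[col 2] --111, -1-11, -11-0, -111-, 011--, 1--11, 1-0-1, 1-11-, 10--1, 11--0, 11-1-, 110--
Prime implicants: --111, -0001, -1-11, -11-0, -111-, 000-0, 0000-, 011--, 1--11, 1-0-1, 1-11-, 10--1, 11--0, 11-1-, 110--
PI chart (minterm → PIs covering it):
  0 | 000-0,0000-
  2 | 000-0  (sole → essential)
  11 | -1-11  (sole → essential)
  12 | -11-0,011--
  13 | 011--  (sole → essential)
  14 | -11-0,-111-,011--
  15 | --111,-1-11,-111-,011--
  17 | -0001,1-0-1,10--1
  19 | 1--11,1-0-1,10--1
  22 | 1-11-  (sole → essential)
  23 | --111,1--11,1-11-,10--1
  24 | 11--0,110--
  25 | 1-0-1,110--
  26 | 11--0,11-1-,110--
  27 | -1-11,1--11,1-0-1,11-1-,110--
  28 | -11-0,11--0
  30 | -11-0,-111-,1-11-,11--0,11-1-
  31 | --111,-1-11,-111-,1--11,1-11-,11-1-
Essential prime implicants: -1-11, 000-0, 011--, 1-11-

4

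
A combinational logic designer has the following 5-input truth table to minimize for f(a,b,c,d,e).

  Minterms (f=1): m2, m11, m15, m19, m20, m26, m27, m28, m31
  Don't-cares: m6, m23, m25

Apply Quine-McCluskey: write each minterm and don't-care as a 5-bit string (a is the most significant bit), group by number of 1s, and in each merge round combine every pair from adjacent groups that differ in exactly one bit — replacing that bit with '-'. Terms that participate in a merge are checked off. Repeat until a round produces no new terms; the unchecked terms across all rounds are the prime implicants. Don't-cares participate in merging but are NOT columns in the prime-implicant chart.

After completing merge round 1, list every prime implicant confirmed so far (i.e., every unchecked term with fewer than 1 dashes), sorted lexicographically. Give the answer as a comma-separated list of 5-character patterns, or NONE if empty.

size-2^0 implicants → 00010(✓)  00110(✓)  01011(✓)  01111(✓)  10011(✓)  10100(✓)  10111(✓)  11001(✓)  11010(✓)  11011(✓)  11100(✓)  11111(✓)
size-2^1 implicants → -1011(✓)  -1111(✓)  00-10  01-11(✓)  1-011(✓)  1-100  1-111(✓)  10-11(✓)  11-11(✓)  110-1  1101-
size-2^2 implicants → -1-11  1--11
Unchecked terms (primes): -1-11, 00-10, 1--11, 1-100, 110-1, 1101-

NONE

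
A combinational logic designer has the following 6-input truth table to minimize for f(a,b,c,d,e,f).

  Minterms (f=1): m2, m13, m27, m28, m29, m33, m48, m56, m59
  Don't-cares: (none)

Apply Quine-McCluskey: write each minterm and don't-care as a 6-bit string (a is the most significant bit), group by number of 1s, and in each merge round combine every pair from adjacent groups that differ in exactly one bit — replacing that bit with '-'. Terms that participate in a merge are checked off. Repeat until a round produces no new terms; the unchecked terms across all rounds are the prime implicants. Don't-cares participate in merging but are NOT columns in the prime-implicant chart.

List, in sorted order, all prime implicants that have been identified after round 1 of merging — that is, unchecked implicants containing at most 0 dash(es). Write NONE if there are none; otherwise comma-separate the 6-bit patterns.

000010, 100001

Round 0: 000010 001101✓ 011011✓ 011100✓ 011101✓ 100001 110000✓ 111000✓ 111011✓
Round 1: -11011 0-1101 01110- 11-000
PIs = {-11011, 0-1101, 000010, 01110-, 100001, 11-000}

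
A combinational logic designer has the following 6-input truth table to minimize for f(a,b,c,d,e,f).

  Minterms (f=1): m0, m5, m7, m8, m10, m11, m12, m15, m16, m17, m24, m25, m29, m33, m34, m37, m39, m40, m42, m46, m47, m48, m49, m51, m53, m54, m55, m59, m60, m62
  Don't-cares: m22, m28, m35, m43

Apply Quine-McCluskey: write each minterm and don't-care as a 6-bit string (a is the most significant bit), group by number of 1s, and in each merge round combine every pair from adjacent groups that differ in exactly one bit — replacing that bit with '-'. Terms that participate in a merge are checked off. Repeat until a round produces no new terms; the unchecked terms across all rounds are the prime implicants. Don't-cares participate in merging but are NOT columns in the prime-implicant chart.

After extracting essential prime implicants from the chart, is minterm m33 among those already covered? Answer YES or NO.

YES

Round 0: 000000✓ 000101✓ 000111✓ 001000✓ 001010✓ 001011✓ 001100✓ 001111✓ 010000✓ 010001✓ 010110✓ 011000✓ 011001✓ 011100✓ 011101✓ 100001✓ 100010✓ 100011✓ 100101✓ 100111✓ 101000✓ 101010✓ 101011✓ 101110✓ 101111✓ 110000✓ 110001✓ 110011✓ 110101✓ 110110✓ 110111✓ 111011✓ 111100✓ 111110✓
Round 1: -00101✓ -00111✓ -01000✓ -01010✓ -01011✓ -01111✓ -10000✓ -10001✓ -10110 -11100 0-0000✓ 0-1000✓ 0-1100✓ 00-000✓ 00-111✓ 0001-1✓ 001-00✓ 001-11✓ 0010-0✓ 00101-✓ 01-000✓ 01-001✓ 01000-✓ 011-00✓ 011-01✓ 01100-✓ 01110-✓ 1-0001✓ 1-0011✓ 1-0101✓ 1-0111✓ 1-1011✓ 1-1110 10-010✓ 10-011✓ 10-111✓ 100-01✓ 100-11✓ 1000-1✓ 10001-✓ 1001-1✓ 101-10✓ 101-11✓ 1010-0✓ 10101-✓ 10111-✓ 11-011✓ 11-110 110-01✓ 110-11✓ 1100-1✓ 11000-✓ 1101-1✓ 11011- 1111-0
Round 2: -0-111 -001-1 -01-11 -010-0 -0101- -1000- 0--000 0-1-00 01-00- 011-0- 1--011 1-0-01✓ 1-0-11✓ 1-00-1✓ 1-01-1✓ 10--11 10-01- 100--1✓ 101-1- 110--1✓
Round 3: 1-0--1
PIs = {-0-111, -001-1, -01-11, -010-0, -0101-, -1000-, -10110, -11100, 0--000, 0-1-00, 01-00-, 011-0-, 1--011, 1-0--1, 1-1110, 10--11, 10-01-, 101-1-, 11-110, 11011-, 1111-0}
Coverage chart:
  m0: 0--000 ←essential
  m5: -001-1 ←essential
  m7: -0-111,-001-1
  m8: -010-0,0--000,0-1-00
  m10: -010-0,-0101-
  m11: -01-11,-0101-
  m12: 0-1-00 ←essential
  m15: -0-111,-01-11
  m16: -1000-,0--000,01-00-
  m17: -1000-,01-00-
  m24: 0--000,0-1-00,01-00-,011-0-
  m25: 01-00-,011-0-
  m29: 011-0- ←essential
  m33: 1-0--1 ←essential
  m34: 10-01- ←essential
  m37: -001-1,1-0--1
  m39: -0-111,-001-1,1-0--1,10--11
  m40: -010-0 ←essential
  m42: -010-0,-0101-,10-01-,101-1-
  m46: 1-1110,101-1-
  m47: -0-111,-01-11,10--11,101-1-
  m48: -1000- ←essential
  m49: -1000-,1-0--1
  m51: 1--011,1-0--1
  m53: 1-0--1 ←essential
  m54: -10110,11-110,11011-
  m55: 1-0--1,11011-
  m59: 1--011 ←essential
  m60: -11100,1111-0
  m62: 1-1110,11-110,1111-0
Essential: -001-1, -010-0, -1000-, 0--000, 0-1-00, 011-0-, 1--011, 1-0--1, 10-01-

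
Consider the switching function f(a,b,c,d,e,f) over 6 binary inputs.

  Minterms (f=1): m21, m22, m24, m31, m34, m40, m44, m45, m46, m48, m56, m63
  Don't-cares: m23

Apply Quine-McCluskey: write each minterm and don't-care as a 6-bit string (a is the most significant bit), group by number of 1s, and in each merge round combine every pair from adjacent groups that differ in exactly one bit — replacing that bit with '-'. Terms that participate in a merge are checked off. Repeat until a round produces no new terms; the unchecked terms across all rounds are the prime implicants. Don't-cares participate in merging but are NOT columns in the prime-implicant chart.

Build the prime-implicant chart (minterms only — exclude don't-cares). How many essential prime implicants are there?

[col 0] 010101*, 010110*, 010111*, 011000*, 011111*, 100010, 101000*, 101100*, 101101*, 101110*, 110000*, 111000*, 111111*
[col 1] -11000, -11111, 01-111, 0101-1, 01011-, 1-1000, 101-00, 1011-0, 10110-, 11-000
Prime implicants: -11000, -11111, 01-111, 0101-1, 01011-, 1-1000, 100010, 101-00, 1011-0, 10110-, 11-000
PI chart (minterm → PIs covering it):
  21 | 0101-1  (sole → essential)
  22 | 01011-  (sole → essential)
  24 | -11000  (sole → essential)
  31 | -11111,01-111
  34 | 100010  (sole → essential)
  40 | 1-1000,101-00
  44 | 101-00,1011-0,10110-
  45 | 10110-  (sole → essential)
  46 | 1011-0  (sole → essential)
  48 | 11-000  (sole → essential)
  56 | -11000,1-1000,11-000
  63 | -11111  (sole → essential)
Essential prime implicants: -11000, -11111, 0101-1, 01011-, 100010, 1011-0, 10110-, 11-000

8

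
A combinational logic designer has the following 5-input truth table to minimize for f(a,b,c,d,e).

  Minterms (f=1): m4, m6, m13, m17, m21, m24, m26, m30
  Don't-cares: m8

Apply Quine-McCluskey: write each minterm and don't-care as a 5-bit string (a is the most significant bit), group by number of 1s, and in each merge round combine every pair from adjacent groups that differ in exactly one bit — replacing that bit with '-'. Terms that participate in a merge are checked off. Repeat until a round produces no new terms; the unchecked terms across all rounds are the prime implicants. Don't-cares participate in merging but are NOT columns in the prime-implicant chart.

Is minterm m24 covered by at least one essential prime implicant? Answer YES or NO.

size-2^0 implicants → 00100(✓)  00110(✓)  01000(✓)  01101  10001(✓)  10101(✓)  11000(✓)  11010(✓)  11110(✓)
size-2^1 implicants → -1000  001-0  10-01  11-10  110-0
Unchecked terms (primes): -1000, 001-0, 01101, 10-01, 11-10, 110-0
Minterm coverage:
  m4 ⊆ 001-0 [E]
  m6 ⊆ 001-0 [E]
  m13 ⊆ 01101 [E]
  m17 ⊆ 10-01 [E]
  m21 ⊆ 10-01 [E]
  m24 ⊆ -1000,110-0
  m26 ⊆ 11-10,110-0
  m30 ⊆ 11-10 [E]
E = {001-0, 01101, 10-01, 11-10}

NO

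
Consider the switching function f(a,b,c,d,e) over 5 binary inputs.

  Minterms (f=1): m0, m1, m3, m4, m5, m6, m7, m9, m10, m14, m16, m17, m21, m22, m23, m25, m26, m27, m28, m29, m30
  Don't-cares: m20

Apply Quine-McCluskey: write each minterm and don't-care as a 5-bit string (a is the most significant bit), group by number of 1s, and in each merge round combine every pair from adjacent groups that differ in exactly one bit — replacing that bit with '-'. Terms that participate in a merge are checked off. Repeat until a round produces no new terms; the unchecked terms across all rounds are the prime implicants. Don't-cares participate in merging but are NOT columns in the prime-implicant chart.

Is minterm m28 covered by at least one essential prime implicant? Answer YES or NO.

NO

size-2^0 implicants → 00000(✓)  00001(✓)  00011(✓)  00100(✓)  00101(✓)  00110(✓)  00111(✓)  01001(✓)  01010(✓)  01110(✓)  10000(✓)  10001(✓)  10100(✓)  10101(✓)  10110(✓)  10111(✓)  11001(✓)  11010(✓)  11011(✓)  11100(✓)  11101(✓)  11110(✓)
size-2^1 implicants → -0000(✓)  -0001(✓)  -0100(✓)  -0101(✓)  -0110(✓)  -0111(✓)  -1001(✓)  -1010(✓)  -1110(✓)  0-001(✓)  0-110(✓)  00-00(✓)  00-01(✓)  00-11(✓)  000-1(✓)  0000-(✓)  001-0(✓)  001-1(✓)  0010-(✓)  0011-(✓)  01-10(✓)  1-001(✓)  1-100(✓)  1-101(✓)  1-110(✓)  10-00(✓)  10-01(✓)  1000-(✓)  101-0(✓)  101-1(✓)  1010-(✓)  1011-(✓)  11-01(✓)  11-10(✓)  110-1  1101-  111-0(✓)  1110-(✓)
size-2^2 implicants → --001  --110  -0-00(✓)  -0-01(✓)  -000-(✓)  -01-0(✓)  -01-1(✓)  -010-(✓)  -011-(✓)  -1-10  00--1  00-0-(✓)  001--(✓)  1--01  1-1-0  1-10-  10-0-(✓)  101--(✓)
size-2^3 implicants → -0-0-  -01--
Unchecked terms (primes): --001, --110, -0-0-, -01--, -1-10, 00--1, 1--01, 1-1-0, 1-10-, 110-1, 1101-
Minterm coverage:
  m0 ⊆ -0-0- [E]
  m1 ⊆ --001,-0-0-,00--1
  m3 ⊆ 00--1 [E]
  m4 ⊆ -0-0-,-01--
  m5 ⊆ -0-0-,-01--,00--1
  m6 ⊆ --110,-01--
  m7 ⊆ -01--,00--1
  m9 ⊆ --001 [E]
  m10 ⊆ -1-10 [E]
  m14 ⊆ --110,-1-10
  m16 ⊆ -0-0- [E]
  m17 ⊆ --001,-0-0-,1--01
  m21 ⊆ -0-0-,-01--,1--01,1-10-
  m22 ⊆ --110,-01--,1-1-0
  m23 ⊆ -01-- [E]
  m25 ⊆ --001,1--01,110-1
  m26 ⊆ -1-10,1101-
  m27 ⊆ 110-1,1101-
  m28 ⊆ 1-1-0,1-10-
  m29 ⊆ 1--01,1-10-
  m30 ⊆ --110,-1-10,1-1-0
E = {--001, -0-0-, -01--, -1-10, 00--1}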